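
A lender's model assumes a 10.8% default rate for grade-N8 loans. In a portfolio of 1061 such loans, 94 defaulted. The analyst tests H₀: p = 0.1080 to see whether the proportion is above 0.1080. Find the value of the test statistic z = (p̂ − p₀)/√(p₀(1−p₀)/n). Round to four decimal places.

p̂ = 94/1061 = 0.0885957.
Under H₀, SE = √(0.108·0.892/1061) = √(9.07974e-05) = 0.0095288.
z = (0.0885957 − 0.108)/0.0095288 = -0.0194043/0.0095288 = -2.0364.

z = -2.0364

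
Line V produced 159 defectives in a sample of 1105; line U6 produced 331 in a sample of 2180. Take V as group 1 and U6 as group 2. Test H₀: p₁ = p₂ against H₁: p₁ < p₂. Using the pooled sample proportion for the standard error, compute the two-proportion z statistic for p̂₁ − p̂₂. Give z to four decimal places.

p̂₁ = 159/1105 = 0.143891, p̂₂ = 331/2180 = 0.151835.
Pooled p̂ = (159+331)/(1105+2180) = 490/3285 = 0.149163.
SE = √(0.126913 × 0.00136369) = 0.013156.
z = (0.143891 − 0.151835)/0.013156 = -0.007944/0.013156 = -0.6038.

z = -0.6038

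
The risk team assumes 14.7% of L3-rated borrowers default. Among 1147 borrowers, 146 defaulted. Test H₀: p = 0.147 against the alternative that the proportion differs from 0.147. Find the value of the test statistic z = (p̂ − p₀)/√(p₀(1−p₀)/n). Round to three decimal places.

p̂ = 146/1147 = 0.127289.
SE = √(p₀(1−p₀)/n) = √(0.12539/1147) = 0.010456.
z = (0.127289 − 0.147)/0.010456 = -0.019711/0.010456 = -1.885.
p-value = 2·P(Z > 1.885) ≈ 0.0594.

z = -1.885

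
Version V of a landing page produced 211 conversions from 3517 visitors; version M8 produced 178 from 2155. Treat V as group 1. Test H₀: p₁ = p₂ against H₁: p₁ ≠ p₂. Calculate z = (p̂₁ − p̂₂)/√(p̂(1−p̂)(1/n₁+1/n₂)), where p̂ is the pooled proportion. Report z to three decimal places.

p̂₁ = 211/3517 = 0.059994, p̂₂ = 178/2155 = 0.082599.
Pooled p̂ = (211+178)/(3517+2155) = 389/5672 = 0.068583.
SE = √(p̂(1−p̂)(1/n₁+1/n₂)) = √(0.068583·0.931417·0.00074837) = √(4.78051e-05) = 0.006914.
z = (0.059994 − 0.082599)/0.006914 = -0.022605/0.006914 = -3.269.

z = -3.269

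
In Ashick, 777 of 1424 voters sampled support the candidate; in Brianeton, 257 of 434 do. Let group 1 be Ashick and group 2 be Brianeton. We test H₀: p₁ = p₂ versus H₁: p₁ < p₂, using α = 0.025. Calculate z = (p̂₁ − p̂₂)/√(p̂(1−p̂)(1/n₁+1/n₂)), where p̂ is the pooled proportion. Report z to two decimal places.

p̂₁ = 777/1424 = 0.5456, p̂₂ = 257/434 = 0.5922.
Pooled p̂ = (777+257)/(1424+434) = 1034/1858 = 0.5565.
SE = √(p̂(1−p̂)(1/n₁+1/n₂)) = √(0.5565·0.4435·0.00300639) = √(0.000741997) = 0.0272.
z = (0.5456 − 0.5922)/0.0272 = -0.0466/0.0272 = -1.71.
p-value = P(Z < -1.708) ≈ 0.0438; since p > α = 0.025, fail to reject H₀.

z = -1.71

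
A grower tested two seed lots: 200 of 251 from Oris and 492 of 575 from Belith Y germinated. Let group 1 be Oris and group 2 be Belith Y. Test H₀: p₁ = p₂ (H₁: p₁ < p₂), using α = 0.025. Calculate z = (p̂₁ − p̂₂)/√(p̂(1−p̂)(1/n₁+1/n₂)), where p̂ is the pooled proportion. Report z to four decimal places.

p̂₁ = 200/251 = 0.796813, p̂₂ = 492/575 = 0.855652.
Pooled p̂ = (200+492)/(251+575) = 692/826 = 0.837772.
SE = √(p̂(1−p̂)(1/n₁+1/n₂)) = √(0.837772·0.162228·0.00572319) = √(0.000777838) = 0.027890.
z = (0.796813 − 0.855652)/0.027890 = -0.058839/0.027890 = -2.1097.
p-value = P(Z < -2.110) ≈ 0.0174, so at α = 0.025 we reject H₀.

z = -2.1097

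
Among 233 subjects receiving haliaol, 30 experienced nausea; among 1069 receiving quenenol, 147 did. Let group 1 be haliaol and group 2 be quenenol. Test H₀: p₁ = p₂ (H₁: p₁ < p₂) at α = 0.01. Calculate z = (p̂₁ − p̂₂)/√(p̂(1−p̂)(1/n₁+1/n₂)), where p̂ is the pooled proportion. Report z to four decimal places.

p̂₁ = 30/233 = 0.128755, p̂₂ = 147/1069 = 0.137512.
Pooled p̂ = (30+147)/(233+1069) = 177/1302 = 0.135945.
SE = √(p̂(1−p̂)(1/n₁+1/n₂)) = √(0.135945·0.864055·0.0052273) = √(0.000614018) = 0.024779.
z = (0.128755 − 0.137512)/0.024779 = -0.008757/0.024779 = -0.3534.
p-value = P(Z < -0.353) ≈ 0.3619, so at α = 0.01 we fail to reject H₀.

z = -0.3534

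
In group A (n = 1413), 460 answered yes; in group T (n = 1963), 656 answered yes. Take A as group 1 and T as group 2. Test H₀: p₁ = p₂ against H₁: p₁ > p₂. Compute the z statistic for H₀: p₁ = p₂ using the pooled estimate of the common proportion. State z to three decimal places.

p̂₁ = 460/1413 ≈ 0.32555, p̂₂ = 656/1963 ≈ 0.33418.
Pooled p̂ = (460+656)/(1413+1963) = 1116/3376 = 0.33057.
SE = √(p̂(1−p̂)(1/n₁+1/n₂)) = √(0.33057·0.66943·0.00121714) = √(0.000269344) = 0.01641.
z = (0.32555 − 0.33418)/0.01641 = -0.00863/0.01641 = -0.526.
p-value = P(Z > -0.526) ≈ 0.7006.

z = -0.526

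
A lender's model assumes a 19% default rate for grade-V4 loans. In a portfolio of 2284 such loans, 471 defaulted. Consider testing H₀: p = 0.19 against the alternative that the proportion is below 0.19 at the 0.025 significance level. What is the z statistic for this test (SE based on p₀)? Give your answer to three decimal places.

z = 1.976

p̂ = 471/2284 = 0.20622.
Under H₀, SE = √(0.19·0.81/2284) = √(6.73818e-05) = 0.00821.
z = (0.20622 − 0.19)/0.00821 = 0.01622/0.00821 = 1.976.
p-value = P(Z < 1.976) ≈ 0.9759. With α = 0.025, fail to reject H₀.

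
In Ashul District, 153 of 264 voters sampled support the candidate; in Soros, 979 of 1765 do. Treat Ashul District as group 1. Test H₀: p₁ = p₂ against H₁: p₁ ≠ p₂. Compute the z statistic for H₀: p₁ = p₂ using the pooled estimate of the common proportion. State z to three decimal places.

z = 0.759

p̂₁ = 153/264 = 0.57955, p̂₂ = 979/1765 = 0.55467.
Pooled p̂ = (153+979)/(264+1765) = 1132/2029 = 0.55791.
SE = √(p̂(1−p̂)(1/n₁+1/n₂)) = √(0.55791·0.44209·0.00435445) = √(0.00107401) = 0.03277.
z = (0.57955 − 0.55467)/0.03277 = 0.02488/0.03277 = 0.759.
p-value = 2·P(Z > 0.759) ≈ 0.4479.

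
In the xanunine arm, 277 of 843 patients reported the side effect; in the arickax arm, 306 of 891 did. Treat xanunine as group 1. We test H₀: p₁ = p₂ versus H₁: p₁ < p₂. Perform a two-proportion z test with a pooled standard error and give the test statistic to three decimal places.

p̂₁ = 277/843 ≈ 0.32859, p̂₂ = 306/891 ≈ 0.34343.
Pooled p̂ = (277+306)/(843+891) = 583/1734 = 0.33622.
SE = √(0.223175 × 0.00230857) = 0.02270.
z = (0.32859 − 0.34343)/0.02270 = -0.01484/0.02270 = -0.654.
p-value = P(Z < -0.654) ≈ 0.2565.

z = -0.654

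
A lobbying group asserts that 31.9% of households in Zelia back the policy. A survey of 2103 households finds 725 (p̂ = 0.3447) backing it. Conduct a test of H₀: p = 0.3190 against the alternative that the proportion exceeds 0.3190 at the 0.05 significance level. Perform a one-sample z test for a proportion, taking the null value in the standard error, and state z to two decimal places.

p̂ = 725/2103 = 0.34475.
Standard error under H₀: √(0.319×0.681/2103) = 0.01016.
z = (0.34475 − 0.319)/0.01016 = 0.02575/0.01016 = 2.53.
p-value = P(Z > 2.533) ≈ 0.0057, so at α = 0.05 we reject H₀.

z = 2.53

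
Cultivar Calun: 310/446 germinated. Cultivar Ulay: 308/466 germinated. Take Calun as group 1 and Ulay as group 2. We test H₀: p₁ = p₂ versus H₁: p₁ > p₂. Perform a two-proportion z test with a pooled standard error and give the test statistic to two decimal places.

p̂₁ = 310/446 = 0.6951, p̂₂ = 308/466 = 0.6609.
Pooled p̂ = (310+308)/(446+466) = 618/912 = 0.6776.
SE = √(0.218447 × 0.00438808) = 0.0310.
z = (0.6951 − 0.6609)/0.0310 = 0.0342/0.0310 = 1.10.
p-value = P(Z > 1.102) ≈ 0.1352.

z = 1.10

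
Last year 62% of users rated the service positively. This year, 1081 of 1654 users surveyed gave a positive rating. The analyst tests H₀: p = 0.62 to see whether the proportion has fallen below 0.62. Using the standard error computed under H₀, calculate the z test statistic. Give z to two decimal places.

p̂ = 1081/1654 ≈ 0.65357.
Standard error under H₀: √(0.62×0.38/1654) = 0.01193.
z = (0.65357 − 0.62)/0.01193 = 0.03357/0.01193 = 2.81.
p-value = P(Z < 2.813) ≈ 0.9975.

z = 2.81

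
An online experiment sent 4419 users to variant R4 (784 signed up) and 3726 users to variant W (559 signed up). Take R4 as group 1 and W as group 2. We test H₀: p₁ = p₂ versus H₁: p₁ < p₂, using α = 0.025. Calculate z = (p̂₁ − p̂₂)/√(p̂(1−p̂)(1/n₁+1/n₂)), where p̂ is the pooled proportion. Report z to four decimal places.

p̂₁ = 784/4419 ≈ 0.1774157, p̂₂ = 559/3726 ≈ 0.1500268.
Pooled p̂ = (784+559)/(4419+3726) = 1343/8145 = 0.1648864.
SE = √(p̂(1−p̂)(1/n₁+1/n₂)) = √(0.1648864·0.8351136·0.00049468) = √(6.81169e-05) = 0.0082533.
z = (0.1774157 − 0.1500268)/0.0082533 = 0.0273889/0.0082533 = 3.3185.
p-value = P(Z < 3.319) ≈ 0.9995; since p > α = 0.025, fail to reject H₀.

z = 3.3185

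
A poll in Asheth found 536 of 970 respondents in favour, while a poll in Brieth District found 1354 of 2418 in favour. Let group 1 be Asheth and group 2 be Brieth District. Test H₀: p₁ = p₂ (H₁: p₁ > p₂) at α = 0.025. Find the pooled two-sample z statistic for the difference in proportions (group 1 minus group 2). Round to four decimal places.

z = -0.3915

p̂₁ = 536/970 ≈ 0.552577, p̂₂ = 1354/2418 ≈ 0.559967.
Pooled p̂ = (536+1354)/(970+2418) = 1890/3388 = 0.557851.
SE = √(p̂(1−p̂)(1/n₁+1/n₂)) = √(0.557851·0.442149·0.00144449) = √(0.000356289) = 0.018876.
z = (0.552577 − 0.559967)/0.018876 = -0.007390/0.018876 = -0.3915.
p-value = P(Z > -0.391) ≈ 0.6523, so at α = 0.025 we fail to reject H₀.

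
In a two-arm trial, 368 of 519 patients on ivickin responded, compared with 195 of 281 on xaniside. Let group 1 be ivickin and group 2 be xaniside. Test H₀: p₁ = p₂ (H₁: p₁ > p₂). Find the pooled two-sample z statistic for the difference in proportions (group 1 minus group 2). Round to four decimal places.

z = 0.4467

p̂₁ = 368/519 = 0.709056, p̂₂ = 195/281 = 0.693950.
Pooled p̂ = (368+195)/(519+281) = 563/800 = 0.703750.
SE = √(p̂(1−p̂)(1/n₁+1/n₂)) = √(0.703750·0.296250·0.0054855) = √(0.00114365) = 0.033818.
z = (0.709056 − 0.693950)/0.033818 = 0.015106/0.033818 = 0.4467.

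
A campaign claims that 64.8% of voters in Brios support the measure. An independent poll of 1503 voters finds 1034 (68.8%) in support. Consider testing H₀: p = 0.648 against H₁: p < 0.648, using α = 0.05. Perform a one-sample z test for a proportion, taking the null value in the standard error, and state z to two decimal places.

z = 3.24

p̂ = 1034/1503 ≈ 0.68796.
Under H₀, SE = √(0.648·0.352/1503) = √(0.00015176) = 0.01232.
z = (0.68796 − 0.648)/0.01232 = 0.03996/0.01232 = 3.24.
p-value = P(Z < 3.244) ≈ 0.9994; since p > α = 0.05, fail to reject H₀.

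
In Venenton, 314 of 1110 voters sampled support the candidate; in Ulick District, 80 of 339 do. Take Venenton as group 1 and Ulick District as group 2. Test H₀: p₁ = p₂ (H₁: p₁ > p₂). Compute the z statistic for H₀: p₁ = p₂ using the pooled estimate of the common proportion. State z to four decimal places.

z = 1.6984

p̂₁ = 314/1110 ≈ 0.282883, p̂₂ = 80/339 ≈ 0.235988.
Pooled p̂ = (314+80)/(1110+339) = 394/1449 = 0.271912.
SE = √(0.197976 × 0.00385075) = 0.027611.
z = (0.282883 − 0.235988)/0.027611 = 0.046895/0.027611 = 1.6984.
p-value = P(Z > 1.698) ≈ 0.0447.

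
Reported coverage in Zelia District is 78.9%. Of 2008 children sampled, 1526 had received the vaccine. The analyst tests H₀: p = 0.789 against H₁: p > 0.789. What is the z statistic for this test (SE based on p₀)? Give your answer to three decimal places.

p̂ = 1526/2008 ≈ 0.759960.
SE = √(p₀(1−p₀)/n) = √(0.16648/2008) = 0.009105.
z = (0.759960 − 0.789)/0.009105 = -0.029040/0.009105 = -3.189.

z = -3.189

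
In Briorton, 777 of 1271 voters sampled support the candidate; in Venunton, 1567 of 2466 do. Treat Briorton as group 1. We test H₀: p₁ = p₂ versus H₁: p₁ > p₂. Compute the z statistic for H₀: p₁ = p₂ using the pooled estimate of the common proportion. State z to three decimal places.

p̂₁ = 777/1271 ≈ 0.61133, p̂₂ = 1567/2466 ≈ 0.63544.
Pooled p̂ = (777+1567)/(1271+2466) = 2344/3737 = 0.62724.
SE = √(0.23381 × 0.0011923) = 0.01670.
z = (0.61133 − 0.63544)/0.01670 = -0.02411/0.01670 = -1.444.

z = -1.444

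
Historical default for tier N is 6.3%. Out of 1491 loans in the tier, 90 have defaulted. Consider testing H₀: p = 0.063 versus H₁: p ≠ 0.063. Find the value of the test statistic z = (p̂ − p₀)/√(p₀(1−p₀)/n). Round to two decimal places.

z = -0.42

p̂ = 90/1491 ≈ 0.06036.
Under H₀, SE = √(0.063·0.937/1491) = √(3.95915e-05) = 0.00629.
z = (0.06036 − 0.063)/0.00629 = -0.00264/0.00629 = -0.42.
p-value = 2·P(Z > 0.419) ≈ 0.6751.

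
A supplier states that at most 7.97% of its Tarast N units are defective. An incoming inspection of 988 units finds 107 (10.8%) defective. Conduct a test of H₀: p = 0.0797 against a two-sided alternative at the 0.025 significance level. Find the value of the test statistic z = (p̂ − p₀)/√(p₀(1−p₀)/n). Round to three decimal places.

p̂ = 107/988 ≈ 0.108300.
Under H₀, SE = √(0.0797·0.9203/988) = √(7.42388e-05) = 0.008616.
z = (0.108300 − 0.0797)/0.008616 = 0.028600/0.008616 = 3.319.
p-value = 2·P(Z > 3.319) ≈ 0.0009, so at α = 0.025 we reject H₀.

z = 3.319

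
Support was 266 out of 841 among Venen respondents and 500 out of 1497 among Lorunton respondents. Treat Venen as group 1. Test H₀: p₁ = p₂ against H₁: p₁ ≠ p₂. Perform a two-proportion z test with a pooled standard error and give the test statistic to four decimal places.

p̂₁ = 266/841 ≈ 0.316290, p̂₂ = 500/1497 ≈ 0.334001.
Pooled p̂ = (266+500)/(841+1497) = 766/2338 = 0.327630.
SE = √(p̂(1−p̂)(1/n₁+1/n₂)) = √(0.327630·0.672370·0.00185706) = √(0.00040909) = 0.020226.
z = (0.316290 − 0.334001)/0.020226 = -0.017711/0.020226 = -0.8757.
p-value = 2·P(Z > 0.876) ≈ 0.3812.

z = -0.8757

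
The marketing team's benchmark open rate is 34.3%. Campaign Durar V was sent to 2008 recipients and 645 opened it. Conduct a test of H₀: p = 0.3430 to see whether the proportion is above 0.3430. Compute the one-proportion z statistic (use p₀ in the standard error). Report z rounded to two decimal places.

z = -2.06

p̂ = 645/2008 ≈ 0.3212.
SE = √(p₀(1−p₀)/n) = √(0.22535/2008) = 0.0106.
z = (0.3212 − 0.343)/0.0106 = -0.0218/0.0106 = -2.06.
p-value = P(Z > -2.056) ≈ 0.9801.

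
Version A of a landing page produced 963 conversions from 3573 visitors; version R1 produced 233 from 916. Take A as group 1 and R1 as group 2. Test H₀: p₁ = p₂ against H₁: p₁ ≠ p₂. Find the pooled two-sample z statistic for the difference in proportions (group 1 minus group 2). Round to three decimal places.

z = 0.926

p̂₁ = 963/3573 ≈ 0.269521, p̂₂ = 233/916 ≈ 0.254367.
Pooled p̂ = (963+233)/(3573+916) = 1196/4489 = 0.266429.
SE = √(0.195445 × 0.00137158) = 0.016373.
z = (0.269521 − 0.254367)/0.016373 = 0.015154/0.016373 = 0.926.
Two-sided p-value ≈ 2·Φ(−0.926) = 0.3547.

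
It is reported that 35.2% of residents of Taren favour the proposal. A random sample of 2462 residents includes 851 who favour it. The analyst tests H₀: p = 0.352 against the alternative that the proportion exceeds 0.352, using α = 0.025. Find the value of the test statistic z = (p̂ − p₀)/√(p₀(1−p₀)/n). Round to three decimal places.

p̂ = 851/2462 ≈ 0.34565.
SE = √(p₀(1−p₀)/n) = √(0.2281/2462) = 0.00963.
z = (0.34565 − 0.352)/0.00963 = -0.00635/0.00963 = -0.659.
p-value = P(Z > -0.659) ≈ 0.7452; since p > α = 0.025, fail to reject H₀.

z = -0.659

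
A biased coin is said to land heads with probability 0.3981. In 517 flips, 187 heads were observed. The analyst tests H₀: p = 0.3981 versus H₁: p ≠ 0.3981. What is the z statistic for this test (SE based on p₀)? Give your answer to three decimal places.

z = -1.691

p̂ = 187/517 ≈ 0.36170.
Standard error under H₀: √(0.3981×0.6019/517) = 0.02153.
z = (0.36170 − 0.3981)/0.02153 = -0.03640/0.02153 = -1.691.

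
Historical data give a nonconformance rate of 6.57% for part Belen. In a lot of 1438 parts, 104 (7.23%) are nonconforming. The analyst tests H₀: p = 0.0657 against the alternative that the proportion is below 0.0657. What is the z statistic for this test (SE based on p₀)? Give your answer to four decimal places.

p̂ = 104/1438 = 0.072323.
Under H₀, SE = √(0.0657·0.9343/1438) = √(4.26867e-05) = 0.006534.
z = (0.072323 − 0.0657)/0.006534 = 0.006623/0.006534 = 1.0136.

z = 1.0136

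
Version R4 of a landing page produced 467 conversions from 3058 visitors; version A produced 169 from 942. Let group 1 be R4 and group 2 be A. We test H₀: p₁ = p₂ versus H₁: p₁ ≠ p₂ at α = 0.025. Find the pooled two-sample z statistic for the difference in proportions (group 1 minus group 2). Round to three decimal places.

p̂₁ = 467/3058 = 0.15271, p̂₂ = 169/942 = 0.17941.
Pooled p̂ = (467+169)/(3058+942) = 636/4000 = 0.15900.
SE = √(p̂(1−p̂)(1/n₁+1/n₂)) = √(0.15900·0.84100·0.00138858) = √(0.00018568) = 0.01363.
z = (0.15271 − 0.17941)/0.01363 = -0.02670/0.01363 = -1.959.
p-value = 2·P(Z > 1.959) ≈ 0.0501. With α = 0.025, fail to reject H₀.

z = -1.959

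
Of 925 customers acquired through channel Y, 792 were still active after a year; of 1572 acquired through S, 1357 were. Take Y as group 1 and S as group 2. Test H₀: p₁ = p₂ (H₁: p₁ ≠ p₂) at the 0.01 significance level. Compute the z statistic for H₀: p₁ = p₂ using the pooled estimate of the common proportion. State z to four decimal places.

p̂₁ = 792/925 ≈ 0.8562162, p̂₂ = 1357/1572 ≈ 0.8632316.
Pooled p̂ = (792+1357)/(925+1572) = 2149/2497 = 0.8606328.
SE = √(0.119944 × 0.00171721) = 0.0143516.
z = (0.8562162 − 0.8632316)/0.0143516 = -0.0070154/0.0143516 = -0.4888.
Two-sided p-value ≈ 2·Φ(−0.489) = 0.6250, so at α = 0.01 we fail to reject H₀.

z = -0.4888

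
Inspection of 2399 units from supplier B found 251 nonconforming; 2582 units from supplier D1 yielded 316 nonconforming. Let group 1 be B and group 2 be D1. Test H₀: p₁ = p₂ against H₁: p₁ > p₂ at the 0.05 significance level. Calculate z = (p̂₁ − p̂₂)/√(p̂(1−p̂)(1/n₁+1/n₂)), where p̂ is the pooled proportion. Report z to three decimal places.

p̂₁ = 251/2399 = 0.104627, p̂₂ = 316/2582 = 0.122386.
Pooled p̂ = (251+316)/(2399+2582) = 567/4981 = 0.113833.
SE = √(0.100875 × 0.000804137) = 0.009007.
z = (0.104627 − 0.122386)/0.009007 = -0.017759/0.009007 = -1.972.
p-value = P(Z > -1.972) ≈ 0.9757. With α = 0.05, fail to reject H₀.

z = -1.972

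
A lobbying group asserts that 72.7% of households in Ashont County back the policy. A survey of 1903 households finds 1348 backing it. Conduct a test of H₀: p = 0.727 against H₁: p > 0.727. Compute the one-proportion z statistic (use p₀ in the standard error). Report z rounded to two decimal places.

p̂ = 1348/1903 ≈ 0.70836.
Under H₀, SE = √(0.727·0.273/1903) = √(0.000104294) = 0.01021.
z = (0.70836 − 0.727)/0.01021 = -0.01864/0.01021 = -1.83.

z = -1.83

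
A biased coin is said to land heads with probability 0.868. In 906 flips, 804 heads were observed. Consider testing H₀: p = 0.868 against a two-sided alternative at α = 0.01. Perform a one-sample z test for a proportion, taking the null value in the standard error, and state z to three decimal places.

z = 1.727

p̂ = 804/906 = 0.887417.
Standard error under H₀: √(0.868×0.132/906) = 0.011246.
z = (0.887417 − 0.868)/0.011246 = 0.019417/0.011246 = 1.727.
Two-sided p-value ≈ 2·Φ(−1.727) = 0.0842; since p > α = 0.01, fail to reject H₀.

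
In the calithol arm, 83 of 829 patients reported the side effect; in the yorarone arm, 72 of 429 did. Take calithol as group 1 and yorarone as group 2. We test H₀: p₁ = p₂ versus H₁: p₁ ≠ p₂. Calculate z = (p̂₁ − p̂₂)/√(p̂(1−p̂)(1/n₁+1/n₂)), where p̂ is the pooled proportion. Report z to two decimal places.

p̂₁ = 83/829 ≈ 0.10012, p̂₂ = 72/429 ≈ 0.16783.
Pooled p̂ = (83+72)/(829+429) = 155/1258 = 0.12321.
SE = √(0.10803 × 0.00353727) = 0.01955.
z = (0.10012 − 0.16783)/0.01955 = -0.06771/0.01955 = -3.46.

z = -3.46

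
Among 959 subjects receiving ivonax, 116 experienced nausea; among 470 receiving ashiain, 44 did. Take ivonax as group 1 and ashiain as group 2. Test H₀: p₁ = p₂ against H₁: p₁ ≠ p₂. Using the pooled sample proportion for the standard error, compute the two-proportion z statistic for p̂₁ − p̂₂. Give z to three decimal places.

z = 1.540

p̂₁ = 116/959 ≈ 0.12096, p̂₂ = 44/470 ≈ 0.09362.
Pooled p̂ = (116+44)/(959+470) = 160/1429 = 0.11197.
SE = √(0.0994299 × 0.00317041) = 0.01775.
z = (0.12096 − 0.09362)/0.01775 = 0.02734/0.01775 = 1.540.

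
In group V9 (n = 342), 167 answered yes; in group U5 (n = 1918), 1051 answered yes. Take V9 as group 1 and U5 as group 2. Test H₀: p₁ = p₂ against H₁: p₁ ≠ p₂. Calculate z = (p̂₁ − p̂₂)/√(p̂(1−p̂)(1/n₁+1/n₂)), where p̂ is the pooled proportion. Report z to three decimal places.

z = -2.039

p̂₁ = 167/342 = 0.48830, p̂₂ = 1051/1918 = 0.54797.
Pooled p̂ = (167+1051)/(342+1918) = 1218/2260 = 0.53894.
SE = √(p̂(1−p̂)(1/n₁+1/n₂)) = √(0.53894·0.46106·0.00344535) = √(0.000856115) = 0.02926.
z = (0.48830 − 0.54797)/0.02926 = -0.05967/0.02926 = -2.039.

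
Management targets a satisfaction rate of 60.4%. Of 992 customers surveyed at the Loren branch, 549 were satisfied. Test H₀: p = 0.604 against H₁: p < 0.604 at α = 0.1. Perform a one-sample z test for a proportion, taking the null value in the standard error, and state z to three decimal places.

p̂ = 549/992 ≈ 0.553427.
SE = √(p₀(1−p₀)/n) = √(0.23918/992) = 0.015528.
z = (0.553427 − 0.604)/0.015528 = -0.050573/0.015528 = -3.257.
p-value = P(Z < -3.257) ≈ 0.0006. With α = 0.1, reject H₀.

z = -3.257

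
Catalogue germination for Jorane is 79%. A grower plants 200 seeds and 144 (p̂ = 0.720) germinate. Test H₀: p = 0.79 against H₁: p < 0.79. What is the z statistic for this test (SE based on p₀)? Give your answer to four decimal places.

z = -2.4305

p̂ = 144/200 ≈ 0.720000.
Standard error under H₀: √(0.79×0.21/200) = 0.028801.
z = (0.720000 − 0.79)/0.028801 = -0.070000/0.028801 = -2.4305.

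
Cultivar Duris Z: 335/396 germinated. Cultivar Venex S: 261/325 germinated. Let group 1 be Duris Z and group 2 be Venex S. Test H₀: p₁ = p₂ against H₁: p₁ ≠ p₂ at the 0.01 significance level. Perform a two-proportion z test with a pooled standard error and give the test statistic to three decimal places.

z = 1.513

p̂₁ = 335/396 = 0.845960, p̂₂ = 261/325 = 0.803077.
Pooled p̂ = (335+261)/(396+325) = 596/721 = 0.826630.
SE = √(0.143313 × 0.00560218) = 0.028335.
z = (0.845960 − 0.803077)/0.028335 = 0.042883/0.028335 = 1.513.
p-value = 2·P(Z > 1.513) ≈ 0.1302; since p > α = 0.01, fail to reject H₀.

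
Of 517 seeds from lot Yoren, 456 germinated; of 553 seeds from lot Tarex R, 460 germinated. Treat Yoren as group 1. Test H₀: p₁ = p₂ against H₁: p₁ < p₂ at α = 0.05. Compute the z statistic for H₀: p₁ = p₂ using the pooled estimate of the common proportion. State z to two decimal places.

z = 2.34

p̂₁ = 456/517 = 0.88201, p̂₂ = 460/553 = 0.83183.
Pooled p̂ = (456+460)/(517+553) = 916/1070 = 0.85607.
SE = √(p̂(1−p̂)(1/n₁+1/n₂)) = √(0.85607·0.14393·0.00374255) = √(0.000461123) = 0.02147.
z = (0.88201 − 0.83183)/0.02147 = 0.05018/0.02147 = 2.34.
p-value = P(Z < 2.337) ≈ 0.9903; since p > α = 0.05, fail to reject H₀.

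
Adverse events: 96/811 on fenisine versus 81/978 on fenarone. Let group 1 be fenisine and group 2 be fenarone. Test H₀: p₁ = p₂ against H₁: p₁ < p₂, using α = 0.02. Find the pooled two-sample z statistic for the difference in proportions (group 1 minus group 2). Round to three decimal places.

p̂₁ = 96/811 = 0.11837, p̂₂ = 81/978 = 0.08282.
Pooled p̂ = (96+81)/(811+978) = 177/1789 = 0.09894.
SE = √(p̂(1−p̂)(1/n₁+1/n₂)) = √(0.09894·0.90106·0.00225554) = √(0.00020108) = 0.01418.
z = (0.11837 − 0.08282)/0.01418 = 0.03555/0.01418 = 2.507.
p-value = P(Z < 2.507) ≈ 0.9939. With α = 0.02, fail to reject H₀.

z = 2.507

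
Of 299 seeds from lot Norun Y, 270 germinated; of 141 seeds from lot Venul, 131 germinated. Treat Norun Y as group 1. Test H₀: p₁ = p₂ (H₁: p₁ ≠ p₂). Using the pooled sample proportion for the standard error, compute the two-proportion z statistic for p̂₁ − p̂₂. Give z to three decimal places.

p̂₁ = 270/299 = 0.90301, p̂₂ = 131/141 = 0.92908.
Pooled p̂ = (270+131)/(299+141) = 401/440 = 0.91136.
SE = √(0.08078 × 0.0104367) = 0.02904.
z = (0.90301 − 0.92908)/0.02904 = -0.02607/0.02904 = -0.898.
Two-sided p-value ≈ 2·Φ(−0.898) = 0.3693.

z = -0.898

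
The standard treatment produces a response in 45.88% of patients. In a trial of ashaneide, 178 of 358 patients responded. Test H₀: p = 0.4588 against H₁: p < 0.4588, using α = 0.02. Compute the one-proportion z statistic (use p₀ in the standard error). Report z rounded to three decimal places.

p̂ = 178/358 = 0.49721.
Standard error under H₀: √(0.4588×0.5412/358) = 0.02634.
z = (0.49721 − 0.4588)/0.02634 = 0.03841/0.02634 = 1.458.
p-value = P(Z < 1.458) ≈ 0.9276; since p > α = 0.02, fail to reject H₀.

z = 1.458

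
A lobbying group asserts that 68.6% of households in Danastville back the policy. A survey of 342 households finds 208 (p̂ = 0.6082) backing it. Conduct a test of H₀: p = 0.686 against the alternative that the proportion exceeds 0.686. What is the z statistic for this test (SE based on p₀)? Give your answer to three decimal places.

p̂ = 208/342 = 0.6081871.
Standard error under H₀: √(0.686×0.314/342) = 0.0250965.
z = (0.6081871 − 0.686)/0.0250965 = -0.0778129/0.0250965 = -3.101.
p-value = P(Z > -3.101) ≈ 0.9990.

z = -3.101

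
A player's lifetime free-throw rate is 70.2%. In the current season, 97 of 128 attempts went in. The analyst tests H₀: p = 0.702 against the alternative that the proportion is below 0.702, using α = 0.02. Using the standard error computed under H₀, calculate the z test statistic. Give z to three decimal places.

p̂ = 97/128 ≈ 0.757812.
Standard error under H₀: √(0.702×0.298/128) = 0.040427.
z = (0.757812 − 0.702)/0.040427 = 0.055812/0.040427 = 1.381.
p-value = P(Z < 1.381) ≈ 0.9163. With α = 0.02, fail to reject H₀.

z = 1.381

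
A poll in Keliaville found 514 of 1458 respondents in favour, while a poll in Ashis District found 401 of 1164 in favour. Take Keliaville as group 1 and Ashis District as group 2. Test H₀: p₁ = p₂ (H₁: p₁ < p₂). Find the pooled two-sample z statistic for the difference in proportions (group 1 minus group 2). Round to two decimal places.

z = 0.43

p̂₁ = 514/1458 ≈ 0.3525, p̂₂ = 401/1164 ≈ 0.3445.
Pooled p̂ = (514+401)/(1458+1164) = 915/2622 = 0.3490.
SE = √(p̂(1−p̂)(1/n₁+1/n₂)) = √(0.3490·0.6510·0.00154498) = √(0.000351003) = 0.0187.
z = (0.3525 − 0.3445)/0.0187 = 0.0080/0.0187 = 0.43.
p-value = P(Z < 0.429) ≈ 0.6660.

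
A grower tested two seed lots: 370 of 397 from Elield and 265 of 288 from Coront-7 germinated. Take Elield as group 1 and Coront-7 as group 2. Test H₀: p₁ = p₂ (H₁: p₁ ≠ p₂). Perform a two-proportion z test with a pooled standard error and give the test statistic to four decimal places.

p̂₁ = 370/397 = 0.931990, p̂₂ = 265/288 = 0.920139.
Pooled p̂ = (370+265)/(397+288) = 635/685 = 0.927007.
SE = √(0.0676648 × 0.00599111) = 0.020134.
z = (0.931990 − 0.920139)/0.020134 = 0.011851/0.020134 = 0.5886.

z = 0.5886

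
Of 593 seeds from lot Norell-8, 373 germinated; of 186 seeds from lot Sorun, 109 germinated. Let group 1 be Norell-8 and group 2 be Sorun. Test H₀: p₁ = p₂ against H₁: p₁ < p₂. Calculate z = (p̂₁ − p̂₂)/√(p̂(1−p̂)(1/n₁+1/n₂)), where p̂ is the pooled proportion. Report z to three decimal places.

p̂₁ = 373/593 = 0.62901, p̂₂ = 109/186 = 0.58602.
Pooled p̂ = (373+109)/(593+186) = 482/779 = 0.61874.
SE = √(0.2359 × 0.00706268) = 0.04082.
z = (0.62901 − 0.58602)/0.04082 = 0.04299/0.04082 = 1.053.

z = 1.053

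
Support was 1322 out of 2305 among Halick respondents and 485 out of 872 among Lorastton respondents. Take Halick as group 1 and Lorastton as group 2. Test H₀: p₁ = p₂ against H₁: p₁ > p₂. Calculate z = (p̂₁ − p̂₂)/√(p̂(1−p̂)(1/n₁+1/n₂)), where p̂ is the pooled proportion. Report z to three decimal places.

z = 0.881

p̂₁ = 1322/2305 = 0.57354, p̂₂ = 485/872 = 0.55619.
Pooled p̂ = (1322+485)/(2305+872) = 1807/3177 = 0.56878.
SE = √(0.24527 × 0.00158063) = 0.01969.
z = (0.57354 − 0.55619)/0.01969 = 0.01735/0.01969 = 0.881.
p-value = P(Z > 0.881) ≈ 0.1892.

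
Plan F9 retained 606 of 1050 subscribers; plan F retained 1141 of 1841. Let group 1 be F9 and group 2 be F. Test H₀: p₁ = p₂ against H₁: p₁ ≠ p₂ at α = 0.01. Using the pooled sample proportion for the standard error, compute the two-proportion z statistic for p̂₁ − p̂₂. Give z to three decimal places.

p̂₁ = 606/1050 = 0.57714, p̂₂ = 1141/1841 = 0.61977.
Pooled p̂ = (606+1141)/(1050+1841) = 1747/2891 = 0.60429.
SE = √(p̂(1−p̂)(1/n₁+1/n₂)) = √(0.60429·0.39571·0.00149556) = √(0.000357625) = 0.01891.
z = (0.57714 − 0.61977)/0.01891 = -0.04263/0.01891 = -2.254.
p-value = 2·P(Z > 2.254) ≈ 0.0242, so at α = 0.01 we fail to reject H₀.

z = -2.254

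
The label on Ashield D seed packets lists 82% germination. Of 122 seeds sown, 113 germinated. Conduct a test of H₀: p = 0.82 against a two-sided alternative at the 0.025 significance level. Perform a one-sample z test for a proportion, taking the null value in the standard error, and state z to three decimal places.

p̂ = 113/122 = 0.92623.
SE = √(p₀(1−p₀)/n) = √(0.1476/122) = 0.03478.
z = (0.92623 − 0.82)/0.03478 = 0.10623/0.03478 = 3.054.
Two-sided p-value ≈ 2·Φ(−3.054) = 0.0023. With α = 0.025, reject H₀.

z = 3.054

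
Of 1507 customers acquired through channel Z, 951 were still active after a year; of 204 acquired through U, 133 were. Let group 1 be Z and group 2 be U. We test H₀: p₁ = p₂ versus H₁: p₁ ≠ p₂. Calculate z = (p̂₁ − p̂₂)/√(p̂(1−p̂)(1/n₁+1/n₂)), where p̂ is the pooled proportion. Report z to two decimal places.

z = -0.58

p̂₁ = 951/1507 = 0.6311, p̂₂ = 133/204 = 0.6520.
Pooled p̂ = (951+133)/(1507+204) = 1084/1711 = 0.6335.
SE = √(0.232165 × 0.00556553) = 0.0359.
z = (0.6311 − 0.6520)/0.0359 = -0.0209/0.0359 = -0.58.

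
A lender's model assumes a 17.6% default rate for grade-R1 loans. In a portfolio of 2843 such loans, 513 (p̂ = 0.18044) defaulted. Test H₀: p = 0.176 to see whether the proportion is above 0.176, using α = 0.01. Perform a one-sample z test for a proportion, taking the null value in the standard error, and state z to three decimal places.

p̂ = 513/2843 = 0.18044.
Standard error under H₀: √(0.176×0.824/2843) = 0.00714.
z = (0.18044 − 0.176)/0.00714 = 0.00444/0.00714 = 0.622.
p-value = P(Z > 0.622) ≈ 0.2669, so at α = 0.01 we fail to reject H₀.

z = 0.622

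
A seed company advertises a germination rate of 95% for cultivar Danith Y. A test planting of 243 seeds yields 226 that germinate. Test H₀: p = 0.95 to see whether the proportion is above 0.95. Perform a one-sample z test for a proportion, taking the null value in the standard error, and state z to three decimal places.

z = -1.428

p̂ = 226/243 = 0.93004.
SE = √(p₀(1−p₀)/n) = √(0.0475/243) = 0.01398.
z = (0.93004 − 0.95)/0.01398 = -0.01996/0.01398 = -1.428.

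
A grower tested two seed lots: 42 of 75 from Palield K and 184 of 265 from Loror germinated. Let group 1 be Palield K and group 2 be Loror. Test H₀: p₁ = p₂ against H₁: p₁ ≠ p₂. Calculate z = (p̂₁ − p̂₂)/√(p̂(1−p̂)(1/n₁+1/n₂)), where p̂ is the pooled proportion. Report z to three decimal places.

z = -2.176

p̂₁ = 42/75 ≈ 0.56000, p̂₂ = 184/265 ≈ 0.69434.
Pooled p̂ = (42+184)/(75+265) = 226/340 = 0.66471.
SE = √(0.222872 × 0.0171069) = 0.06175.
z = (0.56000 − 0.69434)/0.06175 = -0.13434/0.06175 = -2.176.
p-value = 2·P(Z > 2.176) ≈ 0.0296.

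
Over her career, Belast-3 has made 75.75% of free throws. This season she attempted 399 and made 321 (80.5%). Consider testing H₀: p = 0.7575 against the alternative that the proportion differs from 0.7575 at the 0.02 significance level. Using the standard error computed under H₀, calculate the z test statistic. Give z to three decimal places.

p̂ = 321/399 ≈ 0.80451.
SE = √(p₀(1−p₀)/n) = √(0.18369/399) = 0.02146.
z = (0.80451 − 0.7575)/0.02146 = 0.04701/0.02146 = 2.191.
Two-sided p-value ≈ 2·Φ(−2.191) = 0.0285, so at α = 0.02 we fail to reject H₀.

z = 2.191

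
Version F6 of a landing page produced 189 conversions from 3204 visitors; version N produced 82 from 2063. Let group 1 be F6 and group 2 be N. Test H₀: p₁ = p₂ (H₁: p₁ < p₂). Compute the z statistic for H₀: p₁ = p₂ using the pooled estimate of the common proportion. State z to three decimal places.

z = 3.085

p̂₁ = 189/3204 = 0.058989, p̂₂ = 82/2063 = 0.039748.
Pooled p̂ = (189+82)/(3204+2063) = 271/5267 = 0.051452.
SE = √(0.0488051 × 0.000796841) = 0.006236.
z = (0.058989 − 0.039748)/0.006236 = 0.019241/0.006236 = 3.085.
p-value = P(Z < 3.085) ≈ 0.9990.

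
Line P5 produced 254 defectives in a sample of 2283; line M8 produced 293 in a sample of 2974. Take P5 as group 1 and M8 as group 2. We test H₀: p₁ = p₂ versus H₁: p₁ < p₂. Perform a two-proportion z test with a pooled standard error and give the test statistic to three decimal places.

p̂₁ = 254/2283 = 0.11126, p̂₂ = 293/2974 = 0.09852.
Pooled p̂ = (254+293)/(2283+2974) = 547/5257 = 0.10405.
SE = √(0.093225 × 0.000774268) = 0.00850.
z = (0.11126 − 0.09852)/0.00850 = 0.01274/0.00850 = 1.499.
p-value = P(Z < 1.499) ≈ 0.9331.

z = 1.499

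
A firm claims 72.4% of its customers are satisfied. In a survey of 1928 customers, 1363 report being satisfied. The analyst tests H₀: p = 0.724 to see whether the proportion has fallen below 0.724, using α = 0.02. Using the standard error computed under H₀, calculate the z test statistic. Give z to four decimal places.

p̂ = 1363/1928 ≈ 0.706950.
Standard error under H₀: √(0.724×0.276/1928) = 0.010181.
z = (0.706950 − 0.724)/0.010181 = -0.017050/0.010181 = -1.6747.
p-value = P(Z < -1.675) ≈ 0.0470. With α = 0.02, fail to reject H₀.

z = -1.6747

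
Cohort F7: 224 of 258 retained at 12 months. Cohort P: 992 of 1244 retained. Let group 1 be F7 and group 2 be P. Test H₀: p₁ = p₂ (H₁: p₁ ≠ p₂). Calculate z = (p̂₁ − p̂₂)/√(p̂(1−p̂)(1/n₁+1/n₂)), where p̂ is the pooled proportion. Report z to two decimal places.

p̂₁ = 224/258 = 0.86822, p̂₂ = 992/1244 = 0.79743.
Pooled p̂ = (224+992)/(258+1244) = 1216/1502 = 0.80959.
SE = √(0.154156 × 0.00467983) = 0.02686.
z = (0.86822 − 0.79743)/0.02686 = 0.07079/0.02686 = 2.64.
Two-sided p-value ≈ 2·Φ(−2.636) = 0.0084.

z = 2.64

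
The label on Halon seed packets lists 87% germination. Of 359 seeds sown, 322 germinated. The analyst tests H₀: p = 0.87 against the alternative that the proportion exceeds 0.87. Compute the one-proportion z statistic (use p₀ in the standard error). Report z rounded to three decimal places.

z = 1.518

p̂ = 322/359 ≈ 0.89694.
SE = √(p₀(1−p₀)/n) = √(0.1131/359) = 0.01775.
z = (0.89694 − 0.87)/0.01775 = 0.02694/0.01775 = 1.518.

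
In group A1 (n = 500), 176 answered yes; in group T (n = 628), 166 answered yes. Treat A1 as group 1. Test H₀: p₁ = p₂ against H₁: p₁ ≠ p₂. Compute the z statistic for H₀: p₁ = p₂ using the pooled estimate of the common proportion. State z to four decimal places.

z = 3.1823

p̂₁ = 176/500 = 0.352000, p̂₂ = 166/628 = 0.264331.
Pooled p̂ = (176+166)/(500+628) = 342/1128 = 0.303191.
SE = √(0.211266 × 0.00359236) = 0.027549.
z = (0.352000 − 0.264331)/0.027549 = 0.087669/0.027549 = 3.1823.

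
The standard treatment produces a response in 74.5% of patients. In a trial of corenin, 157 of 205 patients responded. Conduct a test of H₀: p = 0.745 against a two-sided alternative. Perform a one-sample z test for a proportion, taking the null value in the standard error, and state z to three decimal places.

p̂ = 157/205 = 0.76585.
SE = √(p₀(1−p₀)/n) = √(0.18998/205) = 0.03044.
z = (0.76585 − 0.745)/0.03044 = 0.02085/0.03044 = 0.685.

z = 0.685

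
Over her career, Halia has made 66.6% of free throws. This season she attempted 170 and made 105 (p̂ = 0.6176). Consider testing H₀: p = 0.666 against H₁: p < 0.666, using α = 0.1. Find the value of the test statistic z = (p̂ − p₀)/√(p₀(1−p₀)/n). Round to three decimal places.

z = -1.337

p̂ = 105/170 = 0.61765.
SE = √(p₀(1−p₀)/n) = √(0.22244/170) = 0.03617.
z = (0.61765 − 0.666)/0.03617 = -0.04835/0.03617 = -1.337.
p-value = P(Z < -1.337) ≈ 0.0907, so at α = 0.1 we reject H₀.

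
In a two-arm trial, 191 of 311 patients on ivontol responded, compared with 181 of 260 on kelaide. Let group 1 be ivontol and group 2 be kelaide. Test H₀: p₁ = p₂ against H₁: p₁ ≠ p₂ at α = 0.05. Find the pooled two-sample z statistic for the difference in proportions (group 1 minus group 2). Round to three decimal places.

z = -2.048

p̂₁ = 191/311 ≈ 0.61415, p̂₂ = 181/260 ≈ 0.69615.
Pooled p̂ = (191+181)/(311+260) = 372/571 = 0.65149.
SE = √(0.227051 × 0.00706159) = 0.04004.
z = (0.61415 − 0.69615)/0.04004 = -0.08200/0.04004 = -2.048.
p-value = 2·P(Z > 2.048) ≈ 0.0406. With α = 0.05, reject H₀.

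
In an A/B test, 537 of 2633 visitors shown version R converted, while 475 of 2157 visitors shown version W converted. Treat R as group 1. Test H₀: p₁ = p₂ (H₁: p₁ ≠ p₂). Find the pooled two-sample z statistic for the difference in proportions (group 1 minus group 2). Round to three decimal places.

z = -1.372

p̂₁ = 537/2633 ≈ 0.203950, p̂₂ = 475/2157 ≈ 0.220213.
Pooled p̂ = (537+475)/(2633+2157) = 1012/4790 = 0.211273.
SE = √(p̂(1−p̂)(1/n₁+1/n₂)) = √(0.211273·0.788727·0.000843402) = √(0.000140542) = 0.011855.
z = (0.203950 − 0.220213)/0.011855 = -0.016263/0.011855 = -1.372.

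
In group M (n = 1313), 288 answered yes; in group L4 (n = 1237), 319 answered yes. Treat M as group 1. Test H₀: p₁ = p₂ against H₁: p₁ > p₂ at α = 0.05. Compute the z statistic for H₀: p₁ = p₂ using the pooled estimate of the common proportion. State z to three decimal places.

z = -2.284

p̂₁ = 288/1313 ≈ 0.21935, p̂₂ = 319/1237 ≈ 0.25788.
Pooled p̂ = (288+319)/(1313+1237) = 607/2550 = 0.23804.
SE = √(0.181377 × 0.00157002) = 0.01687.
z = (0.21935 − 0.25788)/0.01687 = -0.03853/0.01687 = -2.284.
p-value = P(Z > -2.284) ≈ 0.9888, so at α = 0.05 we fail to reject H₀.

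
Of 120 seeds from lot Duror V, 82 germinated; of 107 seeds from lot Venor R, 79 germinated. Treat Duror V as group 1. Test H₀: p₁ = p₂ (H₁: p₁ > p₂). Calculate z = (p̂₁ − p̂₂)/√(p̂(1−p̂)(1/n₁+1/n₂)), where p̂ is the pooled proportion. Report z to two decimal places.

z = -0.91

p̂₁ = 82/120 = 0.6833, p̂₂ = 79/107 = 0.7383.
Pooled p̂ = (82+79)/(120+107) = 161/227 = 0.7093.
SE = √(0.206214 × 0.0176791) = 0.0604.
z = (0.6833 − 0.7383)/0.0604 = -0.0550/0.0604 = -0.91.
p-value = P(Z > -0.911) ≈ 0.8188.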